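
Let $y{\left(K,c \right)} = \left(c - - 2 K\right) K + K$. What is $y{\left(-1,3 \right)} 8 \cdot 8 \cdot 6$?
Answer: $-768$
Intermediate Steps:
$y{\left(K,c \right)} = K + K \left(c + 2 K\right)$ ($y{\left(K,c \right)} = \left(c + 2 K\right) K + K = K \left(c + 2 K\right) + K = K + K \left(c + 2 K\right)$)
$y{\left(-1,3 \right)} 8 \cdot 8 \cdot 6 = - (1 + 3 + 2 \left(-1\right)) 8 \cdot 8 \cdot 6 = - (1 + 3 - 2) 8 \cdot 8 \cdot 6 = \left(-1\right) 2 \cdot 8 \cdot 8 \cdot 6 = \left(-2\right) 8 \cdot 8 \cdot 6 = \left(-16\right) 8 \cdot 6 = \left(-128\right) 6 = -768$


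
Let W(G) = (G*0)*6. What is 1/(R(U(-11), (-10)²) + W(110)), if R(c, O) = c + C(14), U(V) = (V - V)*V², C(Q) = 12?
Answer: 1/12 ≈ 0.083333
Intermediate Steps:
W(G) = 0 (W(G) = 0*6 = 0)
U(V) = 0 (U(V) = 0*V² = 0)
R(c, O) = 12 + c (R(c, O) = c + 12 = 12 + c)
1/(R(U(-11), (-10)²) + W(110)) = 1/((12 + 0) + 0) = 1/(12 + 0) = 1/12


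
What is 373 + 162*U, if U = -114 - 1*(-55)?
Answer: -9185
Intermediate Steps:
U = -59 (U = -114 + 55 = -59)
373 + 162*U = 373 + 162*(-59) = 373 - 9558 = -9185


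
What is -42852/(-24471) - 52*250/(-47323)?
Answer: 782002732/386013711 ≈ 2.0258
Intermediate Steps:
-42852/(-24471) - 52*250/(-47323) = -42852*(-1/24471) - 13000*(-1/47323) = 14284/8157 + 13000/47323 = 782002732/386013711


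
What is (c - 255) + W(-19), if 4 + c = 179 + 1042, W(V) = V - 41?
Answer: 902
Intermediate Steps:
W(V) = -41 + V
c = 1217 (c = -4 + (179 + 1042) = -4 + 1221 = 1217)
(c - 255) + W(-19) = (1217 - 255) + (-41 - 19) = 962 - 60 = 902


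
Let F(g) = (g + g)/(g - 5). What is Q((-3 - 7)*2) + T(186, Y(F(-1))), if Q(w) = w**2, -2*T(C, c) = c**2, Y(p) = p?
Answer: 7199/18 ≈ 399.94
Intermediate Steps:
F(g) = 2*g/(-5 + g) (F(g) = (2*g)/(-5 + g) = 2*g/(-5 + g))
T(C, c) = -c**2/2
Q((-3 - 7)*2) + T(186, Y(F(-1))) = ((-3 - 7)*2)**2 - 4/(-5 - 1)**2/2 = (-10*2)**2 - (2*(-1)/(-6))**2/2 = (-20)**2 - (2*(-1)*(-1/6))**2/2 = 400 - (1/3)**2/2 = 400 - 1/2*1/9 = 400 - 1/18 = 7199/18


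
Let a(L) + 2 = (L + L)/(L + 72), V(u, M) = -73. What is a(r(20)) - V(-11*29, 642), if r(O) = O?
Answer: 1643/23 ≈ 71.435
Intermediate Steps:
a(L) = -2 + 2*L/(72 + L) (a(L) = -2 + (L + L)/(L + 72) = -2 + (2*L)/(72 + L) = -2 + 2*L/(72 + L))
a(r(20)) - V(-11*29, 642) = -144/(72 + 20) - 1*(-73) = -144/92 + 73 = -144*1/92 + 73 = -36/23 + 73 = 1643/23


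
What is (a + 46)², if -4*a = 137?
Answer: 2209/16 ≈ 138.06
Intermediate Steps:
a = -137/4 (a = -¼*137 = -137/4 ≈ -34.250)
(a + 46)² = (-137/4 + 46)² = (47/4)² = 2209/16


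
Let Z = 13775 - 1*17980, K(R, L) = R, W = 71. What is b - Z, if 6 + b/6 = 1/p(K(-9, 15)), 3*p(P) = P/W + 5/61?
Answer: 365414/97 ≈ 3767.2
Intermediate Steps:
Z = -4205 (Z = 13775 - 17980 = -4205)
p(P) = 5/183 + P/213 (p(P) = (P/71 + 5/61)/3 = (5/61 + P/71)/3 = 5/183 + P/213)
b = -42471/97 (b = -36 + 6/(5/183 + (1/213)*(-9)) = -36 + 6/(5/183 - 3/71) = -36 + 6/(-194/12993) = -36 + 6*(-12993/194) = -36 - 38979/97 = -42471/97 ≈ -437.85)
b - Z = -42471/97 - 1*(-4205) = -42471/97 + 4205 = 365414/97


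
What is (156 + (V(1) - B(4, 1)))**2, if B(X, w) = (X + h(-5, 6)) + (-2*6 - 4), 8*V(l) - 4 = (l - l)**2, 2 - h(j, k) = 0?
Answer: 110889/4 ≈ 27722.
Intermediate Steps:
h(j, k) = 2 (h(j, k) = 2 - 1*0 = 2 + 0 = 2)
V(l) = 1/2 (V(l) = 1/2 + (l - l)**2/8 = 1/2 + (1/8)*0**2 = 1/2 + (1/8)*0 = 1/2 + 0 = 1/2)
B(X, w) = -14 + X (B(X, w) = (X + 2) + (-2*6 - 4) = (2 + X) + (-12 - 4) = (2 + X) - 16 = -14 + X)
(156 + (V(1) - B(4, 1)))**2 = (156 + (1/2 - (-14 + 4)))**2 = (156 + (1/2 - 1*(-10)))**2 = (156 + (1/2 + 10))**2 = (156 + 21/2)**2 = (333/2)**2 = 110889/4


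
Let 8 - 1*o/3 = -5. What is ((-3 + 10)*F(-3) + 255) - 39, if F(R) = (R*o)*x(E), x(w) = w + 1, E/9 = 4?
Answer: -30087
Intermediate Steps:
E = 36 (E = 9*4 = 36)
o = 39 (o = 24 - 3*(-5) = 24 + 15 = 39)
x(w) = 1 + w
F(R) = 1443*R (F(R) = (R*39)*(1 + 36) = (39*R)*37 = 1443*R)
((-3 + 10)*F(-3) + 255) - 39 = ((-3 + 10)*(1443*(-3)) + 255) - 39 = (7*(-4329) + 255) - 39 = (-30303 + 255) - 39 = -30048 - 39 = -30087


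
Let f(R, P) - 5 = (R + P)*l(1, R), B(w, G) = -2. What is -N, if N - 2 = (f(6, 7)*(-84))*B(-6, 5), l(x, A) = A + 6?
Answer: -27050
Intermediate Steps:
l(x, A) = 6 + A
f(R, P) = 5 + (6 + R)*(P + R) (f(R, P) = 5 + (R + P)*(6 + R) = 5 + (P + R)*(6 + R) = 5 + (6 + R)*(P + R))
N = 27050 (N = 2 + ((5 + 7*(6 + 6) + 6*(6 + 6))*(-84))*(-2) = 2 + ((5 + 7*12 + 6*12)*(-84))*(-2) = 2 + ((5 + 84 + 72)*(-84))*(-2) = 2 + (161*(-84))*(-2) = 2 - 13524*(-2) = 2 + 27048 = 27050)
-N = -1*27050 = -27050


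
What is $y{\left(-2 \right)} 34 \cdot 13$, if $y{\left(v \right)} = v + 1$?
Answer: $-442$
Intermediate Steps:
$y{\left(v \right)} = 1 + v$
$y{\left(-2 \right)} 34 \cdot 13 = \left(1 - 2\right) 34 \cdot 13 = \left(-1\right) 34 \cdot 13 = \left(-34\right) 13 = -442$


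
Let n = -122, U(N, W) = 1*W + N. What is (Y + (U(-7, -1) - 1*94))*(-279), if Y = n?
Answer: 62496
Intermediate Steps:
U(N, W) = N + W (U(N, W) = W + N = N + W)
Y = -122
(Y + (U(-7, -1) - 1*94))*(-279) = (-122 + ((-7 - 1) - 1*94))*(-279) = (-122 + (-8 - 94))*(-279) = (-122 - 102)*(-279) = -224*(-279) = 62496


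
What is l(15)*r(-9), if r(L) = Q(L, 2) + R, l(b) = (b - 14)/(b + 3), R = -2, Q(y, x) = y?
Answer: -11/18 ≈ -0.61111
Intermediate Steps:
l(b) = (-14 + b)/(3 + b)
r(L) = -2 + L (r(L) = L - 2 = -2 + L)
l(15)*r(-9) = ((-14 + 15)/(3 + 15))*(-2 - 9) = (1/18)*(-11) = -11/18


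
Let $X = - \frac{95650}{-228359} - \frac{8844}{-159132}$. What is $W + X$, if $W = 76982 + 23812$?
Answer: $\frac{305232751962239}{3028268699} \approx 1.0079 \cdot 10^{5}$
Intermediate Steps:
$X = \frac{1436715233}{3028268699}$ ($X = \left(-95650\right) \left(- \frac{1}{228359}\right) - - \frac{737}{13261} = \frac{95650}{228359} + \frac{737}{13261} = \frac{1436715233}{3028268699} \approx 0.47443$)
$W = 100794$
$W + X = 100794 + \frac{1436715233}{3028268699} = \frac{305232751962239}{3028268699}$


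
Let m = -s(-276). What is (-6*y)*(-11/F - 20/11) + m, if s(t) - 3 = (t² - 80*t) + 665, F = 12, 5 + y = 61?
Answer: -1078056/11 ≈ -98005.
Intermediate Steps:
y = 56 (y = -5 + 61 = 56)
s(t) = 668 + t² - 80*t (s(t) = 3 + ((t² - 80*t) + 665) = 3 + (665 + t² - 80*t) = 668 + t² - 80*t)
m = -98924 (m = -(668 + (-276)² - 80*(-276)) = -(668 + 76176 + 22080) = -1*98924 = -98924)
(-6*y)*(-11/F - 20/11) + m = (-6*56)*(-11/12 - 20/11) - 98924 = -336*(-11*1/12 - 20*1/11) - 98924 = -336*(-11/12 - 20/11) - 98924 = -336*(-361/132) - 98924 = 10108/11 - 98924 = -1078056/11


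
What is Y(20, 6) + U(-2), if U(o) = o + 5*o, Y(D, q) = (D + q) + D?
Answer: 34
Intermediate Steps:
Y(D, q) = q + 2*D
U(o) = 6*o
Y(20, 6) + U(-2) = (6 + 2*20) + 6*(-2) = (6 + 40) - 12 = 46 - 12 = 34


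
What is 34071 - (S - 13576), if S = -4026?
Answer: 51673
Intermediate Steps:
34071 - (S - 13576) = 34071 - (-4026 - 13576) = 34071 - 1*(-17602) = 34071 + 17602 = 51673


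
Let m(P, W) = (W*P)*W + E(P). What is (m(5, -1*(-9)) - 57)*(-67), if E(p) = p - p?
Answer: -23316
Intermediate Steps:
E(p) = 0
m(P, W) = P*W² (m(P, W) = (W*P)*W + 0 = (P*W)*W + 0 = P*W² + 0 = P*W²)
(m(5, -1*(-9)) - 57)*(-67) = (5*(-1*(-9))² - 57)*(-67) = (5*9² - 57)*(-67) = (5*81 - 57)*(-67) = (405 - 57)*(-67) = 348*(-67) = -23316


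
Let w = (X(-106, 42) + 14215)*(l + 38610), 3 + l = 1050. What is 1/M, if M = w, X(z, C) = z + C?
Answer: 1/561186207 ≈ 1.7819e-9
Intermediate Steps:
l = 1047 (l = -3 + 1050 = 1047)
X(z, C) = C + z
w = 561186207 (w = ((42 - 106) + 14215)*(1047 + 38610) = (-64 + 14215)*39657 = 14151*39657 = 561186207)
M = 561186207
1/M = 1/561186207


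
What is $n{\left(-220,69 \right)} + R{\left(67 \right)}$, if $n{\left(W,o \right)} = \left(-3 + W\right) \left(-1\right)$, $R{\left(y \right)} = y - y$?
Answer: $223$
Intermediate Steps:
$R{\left(y \right)} = 0$
$n{\left(W,o \right)} = 3 - W$
$n{\left(-220,69 \right)} + R{\left(67 \right)} = \left(3 - -220\right) + 0 = \left(3 + 220\right) + 0 = 223 + 0 = 223$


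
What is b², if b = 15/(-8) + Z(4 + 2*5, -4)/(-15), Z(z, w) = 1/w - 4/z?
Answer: 10609/3136 ≈ 3.3830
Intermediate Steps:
Z(z, w) = 1/w - 4/z
b = -103/56 (b = 15/(-8) + (1/(-4) - 4/(4 + 2*5))/(-15) = 15*(-⅛) + (-¼ - 4/(4 + 10))*(-1/15) = -15/8 + (-¼ - 4/14)*(-1/15) = -15/8 + (-¼ - 4*1/14)*(-1/15) = -15/8 + (-¼ - 2/7)*(-1/15) = -15/8 - 15/28*(-1/15) = -15/8 + 1/28 = -103/56 ≈ -1.8393)
b² = (-103/56)² = 10609/3136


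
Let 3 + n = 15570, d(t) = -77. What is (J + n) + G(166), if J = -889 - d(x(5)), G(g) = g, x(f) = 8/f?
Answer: 14921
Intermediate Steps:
J = -812 (J = -889 - 1*(-77) = -889 + 77 = -812)
n = 15567 (n = -3 + 15570 = 15567)
(J + n) + G(166) = (-812 + 15567) + 166 = 14755 + 166 = 14921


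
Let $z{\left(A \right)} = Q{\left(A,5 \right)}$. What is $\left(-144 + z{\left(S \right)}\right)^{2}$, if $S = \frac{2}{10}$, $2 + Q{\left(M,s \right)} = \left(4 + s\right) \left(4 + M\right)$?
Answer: $\frac{292681}{25} \approx 11707.0$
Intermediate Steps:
$Q{\left(M,s \right)} = -2 + \left(4 + M\right) \left(4 + s\right)$ ($Q{\left(M,s \right)} = -2 + \left(4 + s\right) \left(4 + M\right) = -2 + \left(4 + M\right) \left(4 + s\right)$)
$S = \frac{1}{5}$ ($S = 2 \cdot \frac{1}{10} = \frac{1}{5} \approx 0.2$)
$z{\left(A \right)} = 34 + 9 A$ ($z{\left(A \right)} = 14 + 4 A + 4 \cdot 5 + A 5 = 14 + 4 A + 20 + 5 A = 34 + 9 A$)
$\left(-144 + z{\left(S \right)}\right)^{2} = \left(-144 + \left(34 + 9 \cdot \frac{1}{5}\right)\right)^{2} = \left(-144 + \left(34 + \frac{9}{5}\right)\right)^{2} = \left(-144 + \frac{179}{5}\right)^{2} = \left(- \frac{541}{5}\right)^{2} = \frac{292681}{25}$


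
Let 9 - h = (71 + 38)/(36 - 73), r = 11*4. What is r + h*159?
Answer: 71906/37 ≈ 1943.4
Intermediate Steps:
r = 44
h = 442/37 (h = 9 - (71 + 38)/(36 - 73) = 9 - 109/(-37) = 9 - 109*(-1)/37 = 9 - 1*(-109/37) = 9 + 109/37 = 442/37 ≈ 11.946)
r + h*159 = 44 + (442/37)*159 = 44 + 70278/37 = 71906/37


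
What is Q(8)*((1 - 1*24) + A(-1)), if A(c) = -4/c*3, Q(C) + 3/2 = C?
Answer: -143/2 ≈ -71.500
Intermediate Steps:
Q(C) = -3/2 + C
A(c) = -12/c
Q(8)*((1 - 1*24) + A(-1)) = (-3/2 + 8)*((1 - 1*24) - 12/(-1)) = 13*((1 - 24) - 12*(-1))/2 = 13*(-23 + 12)/2 = (13/2)*(-11) = -143/2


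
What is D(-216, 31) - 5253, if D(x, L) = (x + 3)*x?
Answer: 40755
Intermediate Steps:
D(x, L) = x*(3 + x) (D(x, L) = (3 + x)*x = x*(3 + x))
D(-216, 31) - 5253 = -216*(3 - 216) - 5253 = -216*(-213) - 5253 = 46008 - 5253 = 40755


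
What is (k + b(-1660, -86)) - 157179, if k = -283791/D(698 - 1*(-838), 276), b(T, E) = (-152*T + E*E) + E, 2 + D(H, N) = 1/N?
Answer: 134776817/551 ≈ 2.4460e+5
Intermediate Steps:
D(H, N) = -2 + 1/N
b(T, E) = E + E² - 152*T (b(T, E) = (-152*T + E²) + E = (E² - 152*T) + E = E + E² - 152*T)
k = 78326316/551 (k = -283791/(-2 + 1/276) = -283791/(-551/276) = -283791*(-276/551) = 78326316/551 ≈ 1.4215e+5)
(k + b(-1660, -86)) - 157179 = (78326316/551 + (-86 + (-86)² - 152*(-1660))) - 157179 = (78326316/551 + (-86 + 7396 + 252320)) - 157179 = (78326316/551 + 259630) - 157179 = 221382446/551 - 157179 = 134776817/551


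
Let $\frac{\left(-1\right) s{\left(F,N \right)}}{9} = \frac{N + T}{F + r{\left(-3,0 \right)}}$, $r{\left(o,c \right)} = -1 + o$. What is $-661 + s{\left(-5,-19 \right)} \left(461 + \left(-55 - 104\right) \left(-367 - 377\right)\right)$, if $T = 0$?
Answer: $-2257044$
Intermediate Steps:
$s{\left(F,N \right)} = - \frac{9 N}{-4 + F}$ ($s{\left(F,N \right)} = - 9 \frac{N + 0}{F - 4} = - 9 \frac{N}{F - 4} = - 9 \frac{N}{-4 + F} = - \frac{9 N}{-4 + F}$)
$-661 + s{\left(-5,-19 \right)} \left(461 + \left(-55 - 104\right) \left(-367 - 377\right)\right) = -661 + \left(-9\right) \left(-19\right) \frac{1}{-4 - 5} \left(461 + \left(-55 - 104\right) \left(-367 - 377\right)\right) = -661 + \left(-9\right) \left(-19\right) \frac{1}{-9} \left(461 - -118296\right) = -661 + \left(-9\right) \left(-19\right) \left(- \frac{1}{9}\right) \left(461 + 118296\right) = -661 - 2256383 = -2257044$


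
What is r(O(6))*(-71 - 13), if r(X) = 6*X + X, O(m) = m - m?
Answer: 0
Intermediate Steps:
O(m) = 0
r(X) = 7*X
r(O(6))*(-71 - 13) = (7*0)*(-71 - 13) = 0*(-84) = 0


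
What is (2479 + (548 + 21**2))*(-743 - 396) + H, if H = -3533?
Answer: -3953585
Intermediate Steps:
(2479 + (548 + 21**2))*(-743 - 396) + H = (2479 + (548 + 21**2))*(-743 - 396) - 3533 = (2479 + (548 + 441))*(-1139) - 3533 = (2479 + 989)*(-1139) - 3533 = 3468*(-1139) - 3533 = -3950052 - 3533 = -3953585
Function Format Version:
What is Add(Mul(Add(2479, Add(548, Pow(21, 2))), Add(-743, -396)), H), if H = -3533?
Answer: -3953585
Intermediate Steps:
Add(Mul(Add(2479, Add(548, Pow(21, 2))), Add(-743, -396)), H) = Add(Mul(Add(2479, Add(548, Pow(21, 2))), Add(-743, -396)), -3533) = Add(Mul(Add(2479, Add(548, 441)), -1139), -3533) = Add(Mul(Add(2479, 989), -1139), -3533) = Add(Mul(3468, -1139), -3533) = Add(-3950052, -3533) = -3953585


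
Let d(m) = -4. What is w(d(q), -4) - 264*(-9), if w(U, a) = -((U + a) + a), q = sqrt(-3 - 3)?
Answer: 2388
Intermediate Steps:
q = I*sqrt(6) (q = sqrt(-6) = I*sqrt(6) ≈ 2.4495*I)
w(U, a) = -U - 2*a (w(U, a) = -(U + 2*a) = -U - 2*a)
w(d(q), -4) - 264*(-9) = (-1*(-4) - 2*(-4)) - 264*(-9) = (4 + 8) + 2376 = 12 + 2376 = 2388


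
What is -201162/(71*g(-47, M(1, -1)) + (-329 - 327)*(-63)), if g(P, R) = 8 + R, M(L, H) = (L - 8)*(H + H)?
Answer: -100581/21445 ≈ -4.6902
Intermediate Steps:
M(L, H) = 2*H*(-8 + L) (M(L, H) = (-8 + L)*(2*H) = 2*H*(-8 + L))
-201162/(71*g(-47, M(1, -1)) + (-329 - 327)*(-63)) = -201162/(71*(8 + 2*(-1)*(-8 + 1)) + (-329 - 327)*(-63)) = -201162/(71*(8 + 2*(-1)*(-7)) - 656*(-63)) = -201162/(71*(8 + 14) + 41328) = -201162/(71*22 + 41328) = -201162/(1562 + 41328) = -201162/42890 = -201162*1/42890 = -100581/21445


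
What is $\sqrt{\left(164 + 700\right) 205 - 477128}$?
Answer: $2 i \sqrt{75002} \approx 547.73 i$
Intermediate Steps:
$\sqrt{\left(164 + 700\right) 205 - 477128} = \sqrt{864 \cdot 205 - 477128} = \sqrt{177120 - 477128} = \sqrt{-300008} = 2 i \sqrt{75002}$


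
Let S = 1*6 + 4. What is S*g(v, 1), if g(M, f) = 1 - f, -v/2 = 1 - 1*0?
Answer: 0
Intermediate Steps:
S = 10 (S = 6 + 4 = 10)
v = -2 (v = -2*(1 - 1*0) = -2*(1 + 0) = -2*1 = -2)
S*g(v, 1) = 10*(1 - 1*1) = 10*(1 - 1) = 10*0 = 0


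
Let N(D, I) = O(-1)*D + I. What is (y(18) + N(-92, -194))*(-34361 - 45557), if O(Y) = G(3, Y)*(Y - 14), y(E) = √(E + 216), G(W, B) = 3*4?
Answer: -1307937988 - 239754*√26 ≈ -1.3092e+9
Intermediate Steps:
G(W, B) = 12
y(E) = √(216 + E)
O(Y) = -168 + 12*Y (O(Y) = 12*(Y - 14) = 12*(-14 + Y) = -168 + 12*Y)
N(D, I) = I - 180*D (N(D, I) = (-168 + 12*(-1))*D + I = (-168 - 12)*D + I = -180*D + I = I - 180*D)
(y(18) + N(-92, -194))*(-34361 - 45557) = (√(216 + 18) + (-194 - 180*(-92)))*(-34361 - 45557) = (√234 + (-194 + 16560))*(-79918) = (3*√26 + 16366)*(-79918) = (16366 + 3*√26)*(-79918) = -1307937988 - 239754*√26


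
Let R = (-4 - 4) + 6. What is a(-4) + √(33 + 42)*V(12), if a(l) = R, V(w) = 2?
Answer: -2 + 10*√3 ≈ 15.321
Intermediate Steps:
R = -2 (R = -8 + 6 = -2)
a(l) = -2
a(-4) + √(33 + 42)*V(12) = -2 + √(33 + 42)*2 = -2 + √75*2 = -2 + (5*√3)*2 = -2 + 10*√3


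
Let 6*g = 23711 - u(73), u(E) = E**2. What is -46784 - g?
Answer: -149543/3 ≈ -49848.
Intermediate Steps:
g = 9191/3 (g = (23711 - 1*73**2)/6 = (23711 - 1*5329)/6 = (23711 - 5329)/6 = (1/6)*18382 = 9191/3 ≈ 3063.7)
-46784 - g = -46784 - 1*9191/3 = -46784 - 9191/3 = -149543/3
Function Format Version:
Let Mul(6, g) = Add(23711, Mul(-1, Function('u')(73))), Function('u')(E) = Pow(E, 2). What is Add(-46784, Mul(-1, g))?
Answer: Rational(-149543, 3) ≈ -49848.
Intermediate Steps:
g = Rational(9191, 3) (g = Mul(Rational(1, 6), Add(23711, Mul(-1, Pow(73, 2)))) = Mul(Rational(1, 6), Add(23711, Mul(-1, 5329))) = Mul(Rational(1, 6), Add(23711, -5329)) = Mul(Rational(1, 6), 18382) = Rational(9191, 3) ≈ 3063.7)
Add(-46784, Mul(-1, g)) = Add(-46784, Mul(-1, Rational(9191, 3))) = Add(-46784, Rational(-9191, 3)) = Rational(-149543, 3)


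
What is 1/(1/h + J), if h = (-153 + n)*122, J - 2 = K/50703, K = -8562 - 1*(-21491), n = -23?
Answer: 1088694816/2454950417 ≈ 0.44347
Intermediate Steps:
K = 12929 (K = -8562 + 21491 = 12929)
J = 114335/50703 (J = 2 + 12929/50703 = 114335/50703 ≈ 2.2550)
h = -21472 (h = (-153 - 23)*122 = -176*122 = -21472)
1/(1/h + J) = 1/(1/(-21472) + 114335/50703) = 1/(-1/21472 + 114335/50703) = 1/(2454950417/1088694816) = 1088694816/2454950417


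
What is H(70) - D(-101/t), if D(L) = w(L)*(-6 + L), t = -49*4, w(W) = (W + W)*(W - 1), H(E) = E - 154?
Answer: -326555137/3764768 ≈ -86.740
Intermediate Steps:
H(E) = -154 + E
w(W) = 2*W*(-1 + W) (w(W) = (2*W)*(-1 + W) = 2*W*(-1 + W))
t = -196
D(L) = 2*L*(-1 + L)*(-6 + L) (D(L) = (2*L*(-1 + L))*(-6 + L) = 2*L*(-1 + L)*(-6 + L))
H(70) - D(-101/t) = (-154 + 70) - 2*(-101/(-196))*(-1 - 101/(-196))*(-6 - 101/(-196)) = -84 - 2*(-101*(-1/196))*(-1 - 101*(-1/196))*(-6 - 101*(-1/196)) = -84 - 2*101*(-1 + 101/196)*(-6 + 101/196)/196 = -84 - 2*101*(-95)*(-1075)/(196*196*196) = -84 - 1*10314625/3764768 = -84 - 10314625/3764768 = -326555137/3764768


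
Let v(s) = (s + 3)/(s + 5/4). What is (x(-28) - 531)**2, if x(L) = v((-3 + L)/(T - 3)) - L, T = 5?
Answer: 819161641/3249 ≈ 2.5213e+5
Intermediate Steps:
v(s) = (3 + s)/(5/4 + s) (v(s) = (3 + s)/(s + 5*(1/4)) = (3 + s)/(s + 5/4) = (3 + s)/(5/4 + s))
x(L) = -L + 4*(3/2 + L/2)/(-1 + 2*L) (x(L) = 4*(3 + (-3 + L)/(5 - 3))/(5 + 4*((-3 + L)/(5 - 3))) - L = 4*(3 + (-3 + L)/2)/(5 + 4*((-3 + L)/2)) - L = 4*(3 + (-3 + L)*(1/2))/(5 + 4*((-3 + L)*(1/2))) - L = 4*(3 + (-3/2 + L/2))/(5 + 4*(-3/2 + L/2)) - L = 4*(3/2 + L/2)/(5 + (-6 + 2*L)) - L = 4*(3/2 + L/2)/(-1 + 2*L) - L = -L + 4*(3/2 + L/2)/(-1 + 2*L))
(x(-28) - 531)**2 = ((6 - 2*(-28)**2 + 3*(-28))/(-1 + 2*(-28)) - 531)**2 = ((6 - 2*784 - 84)/(-1 - 56) - 531)**2 = ((6 - 1568 - 84)/(-57) - 531)**2 = (-1/57*(-1646) - 531)**2 = (1646/57 - 531)**2 = (-28621/57)**2 = 819161641/3249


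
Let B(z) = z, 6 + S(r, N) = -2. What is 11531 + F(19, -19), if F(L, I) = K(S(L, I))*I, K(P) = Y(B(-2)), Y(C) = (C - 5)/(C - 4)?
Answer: 69053/6 ≈ 11509.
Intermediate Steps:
S(r, N) = -8 (S(r, N) = -6 - 2 = -8)
Y(C) = (-5 + C)/(-4 + C)
K(P) = 7/6 (K(P) = (-5 - 2)/(-4 - 2) = -7/(-6) = -⅙*(-7) = 7/6)
F(L, I) = 7*I/6
11531 + F(19, -19) = 11531 + (7/6)*(-19) = 11531 - 133/6 = 69053/6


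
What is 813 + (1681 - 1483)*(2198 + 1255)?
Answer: 684507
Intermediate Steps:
813 + (1681 - 1483)*(2198 + 1255) = 813 + 198*3453 = 813 + 683694 = 684507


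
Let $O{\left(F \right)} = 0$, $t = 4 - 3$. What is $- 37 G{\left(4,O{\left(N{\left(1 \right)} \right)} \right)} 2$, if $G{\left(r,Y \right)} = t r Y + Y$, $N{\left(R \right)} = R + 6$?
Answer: $0$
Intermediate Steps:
$t = 1$ ($t = 4 - 3 = 1$)
$N{\left(R \right)} = 6 + R$
$G{\left(r,Y \right)} = Y + Y r$ ($G{\left(r,Y \right)} = 1 r Y + Y = r Y + Y = Y r + Y = Y + Y r$)
$- 37 G{\left(4,O{\left(N{\left(1 \right)} \right)} \right)} 2 = - 37 \cdot 0 \left(1 + 4\right) 2 = - 37 \cdot 0 \cdot 5 \cdot 2 = \left(-37\right) 0 \cdot 2 = 0 \cdot 2 = 0$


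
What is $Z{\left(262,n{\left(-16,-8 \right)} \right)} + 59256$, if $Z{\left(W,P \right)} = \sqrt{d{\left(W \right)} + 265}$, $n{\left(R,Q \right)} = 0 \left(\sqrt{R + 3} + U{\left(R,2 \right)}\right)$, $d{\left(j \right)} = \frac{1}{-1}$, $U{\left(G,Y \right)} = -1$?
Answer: $59256 + 2 \sqrt{66} \approx 59272.0$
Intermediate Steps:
$d{\left(j \right)} = -1$
$n{\left(R,Q \right)} = 0$ ($n{\left(R,Q \right)} = 0 \left(\sqrt{R + 3} - 1\right) = 0 \left(\sqrt{3 + R} - 1\right) = 0 \left(-1 + \sqrt{3 + R}\right) = 0$)
$Z{\left(W,P \right)} = 2 \sqrt{66}$ ($Z{\left(W,P \right)} = \sqrt{-1 + 265} = \sqrt{264} = 2 \sqrt{66}$)
$Z{\left(262,n{\left(-16,-8 \right)} \right)} + 59256 = 2 \sqrt{66} + 59256 = 59256 + 2 \sqrt{66}$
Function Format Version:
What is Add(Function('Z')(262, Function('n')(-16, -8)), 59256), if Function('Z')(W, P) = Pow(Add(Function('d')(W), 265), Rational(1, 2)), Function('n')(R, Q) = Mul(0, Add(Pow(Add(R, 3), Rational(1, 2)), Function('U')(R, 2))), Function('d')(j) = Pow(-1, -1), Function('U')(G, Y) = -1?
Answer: Add(59256, Mul(2, Pow(66, Rational(1, 2)))) ≈ 59272.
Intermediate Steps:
Function('d')(j) = -1
Function('n')(R, Q) = 0 (Function('n')(R, Q) = Mul(0, Add(Pow(Add(R, 3), Rational(1, 2)), -1)) = Mul(0, Add(Pow(Add(3, R), Rational(1, 2)), -1)) = Mul(0, Add(-1, Pow(Add(3, R), Rational(1, 2)))) = 0)
Function('Z')(W, P) = Mul(2, Pow(66, Rational(1, 2))) (Function('Z')(W, P) = Pow(Add(-1, 265), Rational(1, 2)) = Pow(264, Rational(1, 2)) = Mul(2, Pow(66, Rational(1, 2))))
Add(Function('Z')(262, Function('n')(-16, -8)), 59256) = Add(Mul(2, Pow(66, Rational(1, 2))), 59256) = Add(59256, Mul(2, Pow(66, Rational(1, 2))))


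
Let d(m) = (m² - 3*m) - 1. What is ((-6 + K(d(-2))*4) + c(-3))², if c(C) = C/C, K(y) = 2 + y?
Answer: 1521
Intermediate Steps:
d(m) = -1 + m² - 3*m
c(C) = 1
((-6 + K(d(-2))*4) + c(-3))² = ((-6 + (2 + (-1 + (-2)² - 3*(-2)))*4) + 1)² = ((-6 + (2 + (-1 + 4 + 6))*4) + 1)² = ((-6 + (2 + 9)*4) + 1)² = ((-6 + 11*4) + 1)² = ((-6 + 44) + 1)² = (38 + 1)² = 39² = 1521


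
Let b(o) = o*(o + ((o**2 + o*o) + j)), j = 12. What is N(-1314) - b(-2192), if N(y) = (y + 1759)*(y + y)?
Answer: 21058575756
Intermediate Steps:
b(o) = o*(12 + o + 2*o**2) (b(o) = o*(o + ((o**2 + o*o) + 12)) = o*(o + ((o**2 + o**2) + 12)) = o*(o + (2*o**2 + 12)) = o*(o + (12 + 2*o**2)) = o*(12 + o + 2*o**2))
N(y) = 2*y*(1759 + y) (N(y) = (1759 + y)*(2*y) = 2*y*(1759 + y))
N(-1314) - b(-2192) = 2*(-1314)*(1759 - 1314) - (-2192)*(12 - 2192 + 2*(-2192)**2) = 2*(-1314)*445 - (-2192)*(12 - 2192 + 2*4804864) = -1169460 - (-2192)*(12 - 2192 + 9609728) = -1169460 - (-2192)*9607548 = -1169460 - 1*(-21059745216) = -1169460 + 21059745216 = 21058575756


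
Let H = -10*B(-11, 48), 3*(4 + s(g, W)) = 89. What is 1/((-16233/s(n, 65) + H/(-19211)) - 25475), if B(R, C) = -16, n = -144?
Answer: -211321/5517055162 ≈ -3.8303e-5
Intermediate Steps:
s(g, W) = 77/3 (s(g, W) = -4 + (1/3)*89 = -4 + 89/3 = 77/3)
H = 160 (H = -10*(-16) = 160)
1/((-16233/s(n, 65) + H/(-19211)) - 25475) = 1/((-16233/77/3 + 160/(-19211)) - 25475) = 1/((-16233*3/77 + 160*(-1/19211)) - 25475) = 1/((-6957/11 - 160/19211) - 25475) = 1/(-133652687/211321 - 25475) = 1/(-5517055162/211321) = -211321/5517055162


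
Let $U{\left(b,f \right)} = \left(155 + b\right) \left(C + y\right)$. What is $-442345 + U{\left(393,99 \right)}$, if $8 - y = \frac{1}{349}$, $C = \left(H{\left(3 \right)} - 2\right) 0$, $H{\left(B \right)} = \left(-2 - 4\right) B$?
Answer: $- \frac{152848937}{349} \approx -4.3796 \cdot 10^{5}$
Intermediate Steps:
$H{\left(B \right)} = - 6 B$
$C = 0$ ($C = \left(\left(-6\right) 3 - 2\right) 0 = \left(-18 - 2\right) 0 = \left(-20\right) 0 = 0$)
$y = \frac{2791}{349}$ ($y = 8 - \frac{1}{349} = \frac{2791}{349} \approx 7.9971$)
$U{\left(b,f \right)} = \frac{432605}{349} + \frac{2791 b}{349}$ ($U{\left(b,f \right)} = \left(155 + b\right) \left(0 + \frac{2791}{349}\right) = \left(155 + b\right) \frac{2791}{349} = \frac{432605}{349} + \frac{2791 b}{349}$)
$-442345 + U{\left(393,99 \right)} = -442345 + \left(\frac{432605}{349} + \frac{2791}{349} \cdot 393\right) = -442345 + \left(\frac{432605}{349} + \frac{1096863}{349}\right) = -442345 + \frac{1529468}{349} = - \frac{152848937}{349}$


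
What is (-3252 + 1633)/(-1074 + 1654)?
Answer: -1619/580 ≈ -2.7914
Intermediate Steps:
(-3252 + 1633)/(-1074 + 1654) = -1619/580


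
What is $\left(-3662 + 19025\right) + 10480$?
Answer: $25843$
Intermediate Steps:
$\left(-3662 + 19025\right) + 10480 = 15363 + 10480 = 25843$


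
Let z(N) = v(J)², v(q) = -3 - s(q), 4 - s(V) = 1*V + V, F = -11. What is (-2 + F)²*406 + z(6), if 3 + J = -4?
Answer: 69055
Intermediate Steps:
s(V) = 4 - 2*V (s(V) = 4 - (1*V + V) = 4 - (V + V) = 4 - 2*V)
J = -7 (J = -3 - 4 = -7)
v(q) = -7 + 2*q (v(q) = -3 - (4 - 2*q) = -3 + (-4 + 2*q) = -7 + 2*q)
z(N) = 441 (z(N) = (-7 + 2*(-7))² = (-7 - 14)² = (-21)² = 441)
(-2 + F)²*406 + z(6) = (-2 - 11)²*406 + 441 = (-13)²*406 + 441 = 169*406 + 441 = 68614 + 441 = 69055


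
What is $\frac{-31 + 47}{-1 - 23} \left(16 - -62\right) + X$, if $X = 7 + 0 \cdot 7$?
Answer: $-45$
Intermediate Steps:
$X = 7$ ($X = 7 + 0 = 7$)
$\frac{-31 + 47}{-1 - 23} \left(16 - -62\right) + X = \frac{-31 + 47}{-1 - 23} \left(16 - -62\right) + 7 = \frac{16}{-24} \left(16 + 62\right) + 7 = 16 \left(- \frac{1}{24}\right) 78 + 7 = \left(- \frac{2}{3}\right) 78 + 7 = -52 + 7 = -45$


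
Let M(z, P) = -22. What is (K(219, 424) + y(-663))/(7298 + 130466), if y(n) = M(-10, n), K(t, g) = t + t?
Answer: 104/34441 ≈ 0.0030197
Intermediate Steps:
K(t, g) = 2*t
y(n) = -22
(K(219, 424) + y(-663))/(7298 + 130466) = (2*219 - 22)/(7298 + 130466) = (438 - 22)/137764 = 416*(1/137764) = 104/34441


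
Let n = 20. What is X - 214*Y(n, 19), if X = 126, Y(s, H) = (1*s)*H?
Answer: -81194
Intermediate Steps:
Y(s, H) = H*s (Y(s, H) = s*H = H*s)
X - 214*Y(n, 19) = 126 - 4066*20 = 126 - 214*380 = 126 - 81320 = -81194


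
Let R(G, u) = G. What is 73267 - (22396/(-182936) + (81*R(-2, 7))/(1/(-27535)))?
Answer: -200653483203/45734 ≈ -4.3874e+6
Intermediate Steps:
73267 - (22396/(-182936) + (81*R(-2, 7))/(1/(-27535))) = 73267 - (22396/(-182936) + (81*(-2))/(1/(-27535))) = 73267 - (22396*(-1/182936) - 162/(-1/27535)) = 73267 - (-5599/45734 - 162*(-27535)) = 73267 - (-5599/45734 + 4460670) = 73267 - 1*204004276181/45734 = 73267 - 204004276181/45734 = -200653483203/45734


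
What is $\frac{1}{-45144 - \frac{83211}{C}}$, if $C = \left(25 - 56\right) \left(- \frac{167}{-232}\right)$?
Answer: $- \frac{5177}{214405536} \approx -2.4146 \cdot 10^{-5}$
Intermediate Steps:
$C = - \frac{5177}{232}$ ($C = - 31 \left(\left(-167\right) \left(- \frac{1}{232}\right)\right) = \left(-31\right) \frac{167}{232} = - \frac{5177}{232} \approx -22.315$)
$\frac{1}{-45144 - \frac{83211}{C}} = \frac{1}{-45144 - \frac{83211}{- \frac{5177}{232}}} = \frac{1}{-45144 - - \frac{19304952}{5177}} = \frac{1}{-45144 + \frac{19304952}{5177}} = \frac{1}{- \frac{214405536}{5177}} = - \frac{5177}{214405536}$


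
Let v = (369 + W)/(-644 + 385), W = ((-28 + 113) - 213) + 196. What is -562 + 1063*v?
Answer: -610089/259 ≈ -2355.6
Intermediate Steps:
W = 68 (W = (85 - 213) + 196 = -128 + 196 = 68)
v = -437/259 (v = (369 + 68)/(-644 + 385) = 437/(-259) = 437*(-1/259) = -437/259 ≈ -1.6873)
-562 + 1063*v = -562 + 1063*(-437/259) = -562 - 464531/259 = -610089/259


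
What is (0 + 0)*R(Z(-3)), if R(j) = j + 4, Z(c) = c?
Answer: 0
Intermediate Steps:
R(j) = 4 + j
(0 + 0)*R(Z(-3)) = (0 + 0)*(4 - 3) = 0*1 = 0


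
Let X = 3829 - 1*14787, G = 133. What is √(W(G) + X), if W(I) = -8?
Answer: I*√10966 ≈ 104.72*I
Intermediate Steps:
X = -10958 (X = 3829 - 14787 = -10958)
√(W(G) + X) = √(-8 - 10958) = √(-10966) = I*√10966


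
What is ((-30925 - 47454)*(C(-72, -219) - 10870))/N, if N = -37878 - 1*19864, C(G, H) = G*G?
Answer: -222831497/28871 ≈ -7718.2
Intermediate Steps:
C(G, H) = G**2
N = -57742 (N = -37878 - 19864 = -57742)
((-30925 - 47454)*(C(-72, -219) - 10870))/N = ((-30925 - 47454)*((-72)**2 - 10870))/(-57742) = -78379*(5184 - 10870)*(-1/57742) = -78379*(-5686)*(-1/57742) = 445662994*(-1/57742) = -222831497/28871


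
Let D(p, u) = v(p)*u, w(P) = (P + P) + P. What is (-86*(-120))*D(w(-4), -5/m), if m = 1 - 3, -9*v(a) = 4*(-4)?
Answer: 137600/3 ≈ 45867.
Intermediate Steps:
v(a) = 16/9 (v(a) = -4*(-4)/9 = -⅑*(-16) = 16/9)
w(P) = 3*P (w(P) = 2*P + P = 3*P)
m = -2
D(p, u) = 16*u/9
(-86*(-120))*D(w(-4), -5/m) = (-86*(-120))*(16*(-5/(-2))/9) = 10320*(16*(-5*(-½))/9) = 10320*((16/9)*(5/2)) = 10320*(40/9) = 137600/3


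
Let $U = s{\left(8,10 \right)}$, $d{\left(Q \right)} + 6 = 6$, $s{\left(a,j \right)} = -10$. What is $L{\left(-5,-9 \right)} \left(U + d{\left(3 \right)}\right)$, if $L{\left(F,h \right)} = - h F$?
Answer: $450$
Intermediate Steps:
$d{\left(Q \right)} = 0$ ($d{\left(Q \right)} = -6 + 6 = 0$)
$U = -10$
$L{\left(F,h \right)} = - F h$
$L{\left(-5,-9 \right)} \left(U + d{\left(3 \right)}\right) = \left(-1\right) \left(-5\right) \left(-9\right) \left(-10 + 0\right) = \left(-45\right) \left(-10\right) = 450$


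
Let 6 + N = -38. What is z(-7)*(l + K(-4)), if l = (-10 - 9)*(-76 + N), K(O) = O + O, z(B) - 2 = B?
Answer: -11360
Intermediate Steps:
N = -44 (N = -6 - 38 = -44)
z(B) = 2 + B
K(O) = 2*O
l = 2280 (l = (-10 - 9)*(-76 - 44) = -19*(-120) = 2280)
z(-7)*(l + K(-4)) = (2 - 7)*(2280 + 2*(-4)) = -5*(2280 - 8) = -5*2272 = -11360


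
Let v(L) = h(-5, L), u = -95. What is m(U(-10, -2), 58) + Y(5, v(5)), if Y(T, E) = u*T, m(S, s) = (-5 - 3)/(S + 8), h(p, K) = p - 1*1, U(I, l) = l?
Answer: -1429/3 ≈ -476.33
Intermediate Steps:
h(p, K) = -1 + p (h(p, K) = p - 1 = -1 + p)
m(S, s) = -8/(8 + S)
v(L) = -6 (v(L) = -1 - 5 = -6)
Y(T, E) = -95*T
m(U(-10, -2), 58) + Y(5, v(5)) = -8/(8 - 2) - 95*5 = -8/6 - 475 = -8*⅙ - 475 = -4/3 - 475 = -1429/3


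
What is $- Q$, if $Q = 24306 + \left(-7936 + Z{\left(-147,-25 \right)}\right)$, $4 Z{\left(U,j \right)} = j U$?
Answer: $- \frac{69155}{4} \approx -17289.0$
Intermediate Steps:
$Z{\left(U,j \right)} = \frac{U j}{4}$ ($Z{\left(U,j \right)} = \frac{j U}{4} = \frac{U j}{4}$)
$Q = \frac{69155}{4}$ ($Q = 24306 - \left(7936 + \frac{147}{4} \left(-25\right)\right) = 24306 + \left(-7936 + \frac{3675}{4}\right) = 24306 - \frac{28069}{4} = \frac{69155}{4} \approx 17289.0$)
$- Q = \left(-1\right) \frac{69155}{4} = - \frac{69155}{4}$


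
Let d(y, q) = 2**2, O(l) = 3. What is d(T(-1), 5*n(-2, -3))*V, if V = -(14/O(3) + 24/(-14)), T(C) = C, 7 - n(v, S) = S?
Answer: -248/21 ≈ -11.810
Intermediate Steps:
n(v, S) = 7 - S
d(y, q) = 4
V = -62/21 (V = -(14/3 + 24/(-14)) = -(14*(1/3) + 24*(-1/14)) = -(14/3 - 12/7) = -1*62/21 = -62/21 ≈ -2.9524)
d(T(-1), 5*n(-2, -3))*V = 4*(-62/21) = -248/21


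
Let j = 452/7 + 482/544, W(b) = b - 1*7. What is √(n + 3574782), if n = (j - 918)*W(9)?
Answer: √809573475074/476 ≈ 1890.3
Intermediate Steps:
W(b) = -7 + b (W(b) = b - 7 = -7 + b)
j = 124631/1904 (j = 452*(⅐) + 482*(1/544) = 452/7 + 241/272 = 124631/1904 ≈ 65.457)
n = -1623241/952 (n = (124631/1904 - 918)*(-7 + 9) = -1623241/1904*2 = -1623241/952 ≈ -1705.1)
√(n + 3574782) = √(-1623241/952 + 3574782) = √(3401569223/952) = √809573475074/476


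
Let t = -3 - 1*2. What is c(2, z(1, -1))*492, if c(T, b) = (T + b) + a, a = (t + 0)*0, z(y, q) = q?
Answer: 492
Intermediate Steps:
t = -5 (t = -3 - 2 = -5)
a = 0 (a = (-5 + 0)*0 = -5*0 = 0)
c(T, b) = T + b (c(T, b) = (T + b) + 0 = T + b)
c(2, z(1, -1))*492 = (2 - 1)*492 = 1*492 = 492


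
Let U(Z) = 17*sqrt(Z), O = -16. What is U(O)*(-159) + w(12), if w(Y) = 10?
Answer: 10 - 10812*I ≈ 10.0 - 10812.0*I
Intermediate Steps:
U(O)*(-159) + w(12) = (17*sqrt(-16))*(-159) + 10 = (17*(4*I))*(-159) + 10 = (68*I)*(-159) + 10 = -10812*I + 10 = 10 - 10812*I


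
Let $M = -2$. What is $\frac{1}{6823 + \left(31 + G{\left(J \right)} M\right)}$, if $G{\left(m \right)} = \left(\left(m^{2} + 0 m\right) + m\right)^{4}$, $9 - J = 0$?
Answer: $- \frac{1}{131213146} \approx -7.6212 \cdot 10^{-9}$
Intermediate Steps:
$J = 9$ ($J = 9 - 0 = 9 + 0 = 9$)
$G{\left(m \right)} = \left(m + m^{2}\right)^{4}$ ($G{\left(m \right)} = \left(\left(m^{2} + 0\right) + m\right)^{4} = \left(m^{2} + m\right)^{4} = \left(m + m^{2}\right)^{4}$)
$\frac{1}{6823 + \left(31 + G{\left(J \right)} M\right)} = \frac{1}{6823 + \left(31 + 9^{4} \left(1 + 9\right)^{4} \left(-2\right)\right)} = \frac{1}{6823 + \left(31 + 6561 \cdot 10^{4} \left(-2\right)\right)} = \frac{1}{6823 + \left(31 + 6561 \cdot 10000 \left(-2\right)\right)} = \frac{1}{6823 + \left(31 + 65610000 \left(-2\right)\right)} = \frac{1}{6823 + \left(31 - 131220000\right)} = \frac{1}{6823 - 131219969} = \frac{1}{-131213146} = - \frac{1}{131213146}$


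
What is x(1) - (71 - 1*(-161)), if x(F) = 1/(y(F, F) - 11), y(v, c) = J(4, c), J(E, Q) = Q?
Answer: -2321/10 ≈ -232.10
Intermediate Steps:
y(v, c) = c
x(F) = 1/(-11 + F) (x(F) = 1/(F - 11) = 1/(-11 + F))
x(1) - (71 - 1*(-161)) = 1/(-11 + 1) - (71 - 1*(-161)) = 1/(-10) - (71 + 161) = -1/10 - 1*232 = -1/10 - 232 = -2321/10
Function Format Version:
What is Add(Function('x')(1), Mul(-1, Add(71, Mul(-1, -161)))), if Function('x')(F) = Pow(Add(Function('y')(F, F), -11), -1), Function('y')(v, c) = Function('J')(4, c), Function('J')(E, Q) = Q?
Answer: Rational(-2321, 10) ≈ -232.10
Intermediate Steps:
Function('y')(v, c) = c
Function('x')(F) = Pow(Add(-11, F), -1) (Function('x')(F) = Pow(Add(F, -11), -1) = Pow(Add(-11, F), -1))
Add(Function('x')(1), Mul(-1, Add(71, Mul(-1, -161)))) = Add(Pow(Add(-11, 1), -1), Mul(-1, Add(71, Mul(-1, -161)))) = Add(Pow(-10, -1), Mul(-1, Add(71, 161))) = Add(Rational(-1, 10), Mul(-1, 232)) = Add(Rational(-1, 10), -232) = Rational(-2321, 10)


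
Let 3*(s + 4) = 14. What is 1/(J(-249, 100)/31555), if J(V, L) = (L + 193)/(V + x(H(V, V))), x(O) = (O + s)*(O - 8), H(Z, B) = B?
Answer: 6018106490/879 ≈ 6.8465e+6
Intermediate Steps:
s = 2/3 (s = -4 + (1/3)*14 = -4 + 14/3 = 2/3 ≈ 0.66667)
x(O) = (-8 + O)*(2/3 + O) (x(O) = (O + 2/3)*(O - 8) = (2/3 + O)*(-8 + O) = (-8 + O)*(2/3 + O))
J(V, L) = (193 + L)/(-16/3 + V**2 - 19*V/3) (J(V, L) = (L + 193)/(V + (-16/3 + V**2 - 22*V/3)) = (193 + L)/(-16/3 + V**2 - 19*V/3))
1/(J(-249, 100)/31555) = 1/((3*(193 + 100)/(-16 - 19*(-249) + 3*(-249)**2))/31555) = 1/((3*293/(-16 + 4731 + 3*62001))*(1/31555)) = 1/((3*293/(-16 + 4731 + 186003))*(1/31555)) = 1/((3*293/190718)*(1/31555)) = 1/((3*(1/190718)*293)*(1/31555)) = 1/((879/190718)*(1/31555)) = 1/(879/6018106490) = 6018106490/879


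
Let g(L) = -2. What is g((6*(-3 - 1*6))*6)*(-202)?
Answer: 404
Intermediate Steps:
g((6*(-3 - 1*6))*6)*(-202) = -2*(-202) = 404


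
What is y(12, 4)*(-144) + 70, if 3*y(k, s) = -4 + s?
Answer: 70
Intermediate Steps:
y(k, s) = -4/3 + s/3 (y(k, s) = (-4 + s)/3 = -4/3 + s/3)
y(12, 4)*(-144) + 70 = (-4/3 + (⅓)*4)*(-144) + 70 = (-4/3 + 4/3)*(-144) + 70 = 0*(-144) + 70 = 0 + 70 = 70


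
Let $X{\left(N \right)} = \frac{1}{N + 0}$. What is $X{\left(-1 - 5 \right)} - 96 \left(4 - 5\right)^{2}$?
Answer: $- \frac{577}{6} \approx -96.167$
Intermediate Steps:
$X{\left(N \right)} = \frac{1}{N}$
$X{\left(-1 - 5 \right)} - 96 \left(4 - 5\right)^{2} = \frac{1}{-1 - 5} - 96 \left(4 - 5\right)^{2} = \frac{1}{-6} - 96 \left(-1\right)^{2} = - \frac{1}{6} - 96 = - \frac{577}{6}$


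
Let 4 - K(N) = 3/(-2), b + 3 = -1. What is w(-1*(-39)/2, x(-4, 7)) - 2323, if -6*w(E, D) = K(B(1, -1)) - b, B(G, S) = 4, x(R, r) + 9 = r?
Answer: -27895/12 ≈ -2324.6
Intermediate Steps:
x(R, r) = -9 + r
b = -4 (b = -3 - 1 = -4)
K(N) = 11/2 (K(N) = 4 - 3/(-2) = 4 - 3*(-1)/2 = 4 - 1*(-3/2) = 4 + 3/2 = 11/2)
w(E, D) = -19/12 (w(E, D) = -(11/2 - 1*(-4))/6 = -(11/2 + 4)/6 = -⅙*19/2 = -19/12)
w(-1*(-39)/2, x(-4, 7)) - 2323 = -19/12 - 2323 = -27895/12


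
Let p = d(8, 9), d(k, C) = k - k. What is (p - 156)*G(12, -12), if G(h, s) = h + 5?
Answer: -2652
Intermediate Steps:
d(k, C) = 0
G(h, s) = 5 + h
p = 0
(p - 156)*G(12, -12) = (0 - 156)*(5 + 12) = -156*17 = -2652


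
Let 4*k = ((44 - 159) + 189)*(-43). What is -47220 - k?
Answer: -92849/2 ≈ -46425.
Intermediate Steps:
k = -1591/2 (k = (((44 - 159) + 189)*(-43))/4 = ((-115 + 189)*(-43))/4 = (74*(-43))/4 = (1/4)*(-3182) = -1591/2 ≈ -795.50)
-47220 - k = -47220 - 1*(-1591/2) = -47220 + 1591/2 = -92849/2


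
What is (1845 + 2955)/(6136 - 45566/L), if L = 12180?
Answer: 29232000/37345457 ≈ 0.78275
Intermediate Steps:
(1845 + 2955)/(6136 - 45566/L) = (1845 + 2955)/(6136 - 45566/12180) = 4800/(6136 - 45566*1/12180) = 4800/(6136 - 22783/6090) = 4800/(37345457/6090) = 4800*(6090/37345457) = 29232000/37345457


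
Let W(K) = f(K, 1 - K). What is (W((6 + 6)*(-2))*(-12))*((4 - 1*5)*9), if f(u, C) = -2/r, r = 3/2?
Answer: -144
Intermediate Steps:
r = 3/2 (r = 3*(1/2) = 3/2 ≈ 1.5000)
f(u, C) = -4/3 (f(u, C) = -2/3/2 = -2*2/3 = -4/3)
W(K) = -4/3
(W((6 + 6)*(-2))*(-12))*((4 - 1*5)*9) = (-4/3*(-12))*((4 - 1*5)*9) = 16*((4 - 5)*9) = 16*(-1*9) = 16*(-9) = -144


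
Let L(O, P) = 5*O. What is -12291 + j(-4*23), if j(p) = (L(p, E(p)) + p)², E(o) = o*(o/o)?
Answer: 292413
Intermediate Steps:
E(o) = o (E(o) = o*1 = o)
j(p) = 36*p² (j(p) = (5*p + p)² = (6*p)² = 36*p²)
-12291 + j(-4*23) = -12291 + 36*(-4*23)² = -12291 + 36*(-92)² = -12291 + 36*8464 = -12291 + 304704 = 292413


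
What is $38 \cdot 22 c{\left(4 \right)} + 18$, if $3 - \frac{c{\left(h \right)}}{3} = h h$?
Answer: $-32586$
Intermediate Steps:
$c{\left(h \right)} = 9 - 3 h^{2}$ ($c{\left(h \right)} = 9 - 3 h h = 9 - 3 h^{2}$)
$38 \cdot 22 c{\left(4 \right)} + 18 = 38 \cdot 22 \left(9 - 3 \cdot 4^{2}\right) + 18 = 38 \cdot 22 \left(9 - 48\right) + 18 = 38 \cdot 22 \left(-39\right) + 18 = 38 \left(-858\right) + 18 = -32604 + 18 = -32586$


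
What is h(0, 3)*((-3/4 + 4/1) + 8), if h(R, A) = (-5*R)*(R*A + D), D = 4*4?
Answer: 0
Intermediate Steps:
D = 16
h(R, A) = -5*R*(16 + A*R) (h(R, A) = (-5*R)*(R*A + 16) = (-5*R)*(A*R + 16) = (-5*R)*(16 + A*R) = -5*R*(16 + A*R))
h(0, 3)*((-3/4 + 4/1) + 8) = (-5*0*(16 + 3*0))*((-3/4 + 4/1) + 8) = (-5*0*(16 + 0))*((-3*¼ + 4*1) + 8) = (-5*0*16)*((-¾ + 4) + 8) = 0*(13/4 + 8) = 0*(45/4) = 0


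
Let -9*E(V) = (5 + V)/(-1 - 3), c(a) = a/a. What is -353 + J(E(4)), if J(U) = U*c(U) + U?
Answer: -705/2 ≈ -352.50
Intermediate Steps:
c(a) = 1
E(V) = 5/36 + V/36 (E(V) = -(5 + V)/(9*(-1 - 3)) = -(5 + V)/(9*(-4)) = -(5 + V)*(-1)/(9*4) = -(-5/4 - V/4)/9 = 5/36 + V/36)
J(U) = 2*U (J(U) = U*1 + U = U + U = 2*U)
-353 + J(E(4)) = -353 + 2*(5/36 + (1/36)*4) = -353 + 2*(5/36 + ⅑) = -353 + 2*(¼) = -353 + ½ = -705/2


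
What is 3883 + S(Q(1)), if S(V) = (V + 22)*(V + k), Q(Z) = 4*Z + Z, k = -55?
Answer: 2533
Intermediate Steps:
Q(Z) = 5*Z
S(V) = (-55 + V)*(22 + V) (S(V) = (V + 22)*(V - 55) = (22 + V)*(-55 + V) = (-55 + V)*(22 + V))
3883 + S(Q(1)) = 3883 + (-1210 + (5*1)² - 165) = 3883 + (-1210 + 5² - 33*5) = 3883 + (-1210 + 25 - 165) = 3883 - 1350 = 2533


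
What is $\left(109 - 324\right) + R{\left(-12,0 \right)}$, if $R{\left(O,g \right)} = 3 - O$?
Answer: $-200$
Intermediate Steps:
$\left(109 - 324\right) + R{\left(-12,0 \right)} = \left(109 - 324\right) + \left(3 - -12\right) = -215 + \left(3 + 12\right) = -215 + 15 = -200$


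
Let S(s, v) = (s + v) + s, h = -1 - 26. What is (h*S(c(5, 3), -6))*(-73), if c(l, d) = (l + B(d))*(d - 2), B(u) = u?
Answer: 19710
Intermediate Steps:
h = -27
c(l, d) = (-2 + d)*(d + l) (c(l, d) = (l + d)*(d - 2) = (d + l)*(-2 + d) = (-2 + d)*(d + l))
S(s, v) = v + 2*s
(h*S(c(5, 3), -6))*(-73) = -27*(-6 + 2*(3**2 - 2*3 - 2*5 + 3*5))*(-73) = -27*(-6 + 2*(9 - 6 - 10 + 15))*(-73) = -27*(-6 + 2*8)*(-73) = -27*(-6 + 16)*(-73) = -27*10*(-73) = -270*(-73) = 19710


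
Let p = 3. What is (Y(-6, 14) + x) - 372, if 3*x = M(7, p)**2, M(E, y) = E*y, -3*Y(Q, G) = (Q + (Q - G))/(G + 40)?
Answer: -18212/81 ≈ -224.84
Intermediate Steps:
Y(Q, G) = -(-G + 2*Q)/(3*(40 + G)) (Y(Q, G) = -(Q + (Q - G))/(3*(G + 40)) = -(-G + 2*Q)/(3*(40 + G)))
x = 147 (x = (7*3)**2/3 = (1/3)*21**2 = (1/3)*441 = 147)
(Y(-6, 14) + x) - 372 = ((14 - 2*(-6))/(3*(40 + 14)) + 147) - 372 = ((1/3)*(14 + 12)/54 + 147) - 372 = ((1/3)*(1/54)*26 + 147) - 372 = (13/81 + 147) - 372 = 11920/81 - 372 = -18212/81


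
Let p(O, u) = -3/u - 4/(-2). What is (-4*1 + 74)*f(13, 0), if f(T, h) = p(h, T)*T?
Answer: 1610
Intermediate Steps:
p(O, u) = 2 - 3/u (p(O, u) = -3/u - 4*(-½) = -3/u + 2 = 2 - 3/u)
f(T, h) = T*(2 - 3/T) (f(T, h) = (2 - 3/T)*T = T*(2 - 3/T))
(-4*1 + 74)*f(13, 0) = (-4*1 + 74)*(-3 + 2*13) = (-4 + 74)*(-3 + 26) = 70*23 = 1610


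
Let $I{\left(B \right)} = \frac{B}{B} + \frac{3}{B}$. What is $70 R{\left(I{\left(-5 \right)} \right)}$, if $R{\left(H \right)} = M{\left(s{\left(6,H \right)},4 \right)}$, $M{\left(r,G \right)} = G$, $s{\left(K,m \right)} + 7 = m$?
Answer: $280$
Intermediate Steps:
$s{\left(K,m \right)} = -7 + m$
$I{\left(B \right)} = 1 + \frac{3}{B}$
$R{\left(H \right)} = 4$
$70 R{\left(I{\left(-5 \right)} \right)} = 70 \cdot 4 = 280$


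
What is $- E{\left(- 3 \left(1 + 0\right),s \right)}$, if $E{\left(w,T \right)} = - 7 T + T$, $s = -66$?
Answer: $-396$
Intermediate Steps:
$E{\left(w,T \right)} = - 6 T$
$- E{\left(- 3 \left(1 + 0\right),s \right)} = - \left(-6\right) \left(-66\right) = \left(-1\right) 396 = -396$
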